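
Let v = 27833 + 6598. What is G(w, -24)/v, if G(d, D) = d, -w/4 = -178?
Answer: 712/34431 ≈ 0.020679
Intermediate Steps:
w = 712 (w = -4*(-178) = 712)
v = 34431
G(w, -24)/v = 712/34431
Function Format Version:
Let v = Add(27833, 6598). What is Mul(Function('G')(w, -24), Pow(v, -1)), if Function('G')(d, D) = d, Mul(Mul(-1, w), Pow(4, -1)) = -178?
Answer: Rational(712, 34431) ≈ 0.020679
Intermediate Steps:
w = 712 (w = Mul(-4, -178) = 712)
v = 34431
Mul(Function('G')(w, -24), Pow(v, -1)) = Mul(712, Pow(34431, -1)) = Mul(712, Rational(1, 34431)) = Rational(712, 34431)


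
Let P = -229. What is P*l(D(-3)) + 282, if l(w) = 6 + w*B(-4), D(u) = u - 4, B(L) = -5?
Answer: -9107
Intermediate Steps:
D(u) = -4 + u
l(w) = 6 - 5*w (l(w) = 6 + w*(-5) = 6 - 5*w)
P*l(D(-3)) + 282 = -229*(6 - 5*(-4 - 3)) + 282 = -229*(6 - 5*(-7)) + 282 = -229*(6 + 35) + 282 = -229*41 + 282 = -9389 + 282 = -9107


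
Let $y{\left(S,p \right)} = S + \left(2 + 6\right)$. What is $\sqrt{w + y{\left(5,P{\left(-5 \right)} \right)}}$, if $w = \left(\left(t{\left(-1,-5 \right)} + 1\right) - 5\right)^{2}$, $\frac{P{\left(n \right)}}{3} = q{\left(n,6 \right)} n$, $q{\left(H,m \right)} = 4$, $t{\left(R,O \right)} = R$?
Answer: $\sqrt{38} \approx 6.1644$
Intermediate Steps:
$P{\left(n \right)} = 12 n$ ($P{\left(n \right)} = 3 \cdot 4 n = 12 n$)
$y{\left(S,p \right)} = 8 + S$ ($y{\left(S,p \right)} = S + 8 = 8 + S$)
$w = 25$ ($w = \left(\left(-1 + 1\right) - 5\right)^{2} = \left(0 - 5\right)^{2} = \left(-5\right)^{2} = 25$)
$\sqrt{w + y{\left(5,P{\left(-5 \right)} \right)}} = \sqrt{25 + \left(8 + 5\right)} = \sqrt{25 + 13} = \sqrt{38}$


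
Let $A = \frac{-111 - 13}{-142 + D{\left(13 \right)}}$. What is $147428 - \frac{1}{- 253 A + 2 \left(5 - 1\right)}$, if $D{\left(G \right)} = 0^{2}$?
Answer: $\frac{2228816575}{15118} \approx 1.4743 \cdot 10^{5}$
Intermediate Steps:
$D{\left(G \right)} = 0$
$A = \frac{62}{71}$ ($A = \frac{-111 - 13}{-142 + 0} = - \frac{124}{-142} = \left(-124\right) \left(- \frac{1}{142}\right) = \frac{62}{71} \approx 0.87324$)
$147428 - \frac{1}{- 253 A + 2 \left(5 - 1\right)} = 147428 - \frac{1}{\left(-253\right) \frac{62}{71} + 2 \left(5 - 1\right)} = 147428 - \frac{1}{- \frac{15686}{71} + 2 \cdot 4} = 147428 - \frac{1}{- \frac{15686}{71} + 8} = 147428 - \frac{1}{- \frac{15118}{71}} = 147428 - - \frac{71}{15118} = 147428 + \frac{71}{15118} = \frac{2228816575}{15118}$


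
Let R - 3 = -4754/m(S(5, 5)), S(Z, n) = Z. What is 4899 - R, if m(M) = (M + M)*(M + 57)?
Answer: 1520137/310 ≈ 4903.7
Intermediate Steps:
m(M) = 2*M*(57 + M) (m(M) = (2*M)*(57 + M) = 2*M*(57 + M))
R = -1447/310 (R = 3 - 4754*1/(10*(57 + 5)) = 3 - 4754/(2*5*62) = 3 - 4754/620 = 3 - 4754*1/620 = 3 - 2377/310 = -1447/310 ≈ -4.6677)
4899 - R = 4899 - 1*(-1447/310) = 4899 + 1447/310 = 1520137/310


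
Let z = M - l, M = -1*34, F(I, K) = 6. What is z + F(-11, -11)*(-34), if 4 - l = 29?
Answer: -213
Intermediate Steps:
l = -25 (l = 4 - 1*29 = 4 - 29 = -25)
M = -34
z = -9 (z = -34 - 1*(-25) = -34 + 25 = -9)
z + F(-11, -11)*(-34) = -9 + 6*(-34) = -9 - 204 = -213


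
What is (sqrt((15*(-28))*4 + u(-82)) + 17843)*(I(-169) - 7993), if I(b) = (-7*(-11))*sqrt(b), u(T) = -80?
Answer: -(7993 - 1001*I)*(17843 + 4*I*sqrt(110)) ≈ -1.4266e+8 + 1.7526e+7*I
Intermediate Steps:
I(b) = 77*sqrt(b)
(sqrt((15*(-28))*4 + u(-82)) + 17843)*(I(-169) - 7993) = (sqrt((15*(-28))*4 - 80) + 17843)*(77*sqrt(-169) - 7993) = (sqrt(-420*4 - 80) + 17843)*(77*(13*I) - 7993) = (sqrt(-1680 - 80) + 17843)*(1001*I - 7993) = (sqrt(-1760) + 17843)*(-7993 + 1001*I) = (4*I*sqrt(110) + 17843)*(-7993 + 1001*I) = (17843 + 4*I*sqrt(110))*(-7993 + 1001*I) = (-7993 + 1001*I)*(17843 + 4*I*sqrt(110))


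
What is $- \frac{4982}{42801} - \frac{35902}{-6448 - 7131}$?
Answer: $\frac{1468990924}{581194779} \approx 2.5275$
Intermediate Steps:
$- \frac{4982}{42801} - \frac{35902}{-6448 - 7131} = \left(-4982\right) \frac{1}{42801} - \frac{35902}{-6448 - 7131} = - \frac{4982}{42801} - \frac{35902}{-13579} = - \frac{4982}{42801} - - \frac{35902}{13579} = - \frac{4982}{42801} + \frac{35902}{13579} = \frac{1468990924}{581194779}$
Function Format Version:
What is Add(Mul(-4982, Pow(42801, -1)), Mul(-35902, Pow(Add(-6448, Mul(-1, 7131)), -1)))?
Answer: Rational(1468990924, 581194779) ≈ 2.5275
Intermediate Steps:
Add(Mul(-4982, Pow(42801, -1)), Mul(-35902, Pow(Add(-6448, Mul(-1, 7131)), -1))) = Add(Mul(-4982, Rational(1, 42801)), Mul(-35902, Pow(Add(-6448, -7131), -1))) = Add(Rational(-4982, 42801), Mul(-35902, Pow(-13579, -1))) = Add(Rational(-4982, 42801), Mul(-35902, Rational(-1, 13579))) = Add(Rational(-4982, 42801), Rational(35902, 13579)) = Rational(1468990924, 581194779)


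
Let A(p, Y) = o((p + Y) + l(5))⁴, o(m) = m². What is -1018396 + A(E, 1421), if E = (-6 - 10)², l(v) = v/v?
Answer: 62854395211679840543258340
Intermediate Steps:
l(v) = 1
E = 256 (E = (-16)² = 256)
A(p, Y) = (1 + Y + p)⁸ (A(p, Y) = (((p + Y) + 1)²)⁴ = (((Y + p) + 1)²)⁴ = ((1 + Y + p)²)⁴ = (1 + Y + p)⁸)
-1018396 + A(E, 1421) = -1018396 + (1 + 1421 + 256)⁸ = -1018396 + 1678⁸ = -1018396 + 62854395211679840544276736 = 62854395211679840543258340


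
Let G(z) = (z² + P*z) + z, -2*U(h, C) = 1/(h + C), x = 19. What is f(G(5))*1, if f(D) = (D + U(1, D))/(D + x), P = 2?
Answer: 3279/4838 ≈ 0.67776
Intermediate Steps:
U(h, C) = -1/(2*(C + h)) (U(h, C) = -1/(2*(h + C)) = -1/(2*(C + h)))
G(z) = z² + 3*z (G(z) = (z² + 2*z) + z = z² + 3*z)
f(D) = (D - 1/(2 + 2*D))/(19 + D) (f(D) = (D - 1/(2*D + 2*1))/(D + 19) = (D - 1/(2*D + 2))/(19 + D) = (D - 1/(2 + 2*D))/(19 + D))
f(G(5))*1 = ((-½ + (5*(3 + 5))*(1 + 5*(3 + 5)))/((1 + 5*(3 + 5))*(19 + 5*(3 + 5))))*1 = ((-½ + (5*8)*(1 + 5*8))/((1 + 5*8)*(19 + 5*8)))*1 = ((-½ + 40*(1 + 40))/((1 + 40)*(19 + 40)))*1 = ((-½ + 40*41)/(41*59))*1 = ((1/41)*(1/59)*(-½ + 1640))*1 = ((1/41)*(1/59)*(3279/2))*1 = (3279/4838)*1 = 3279/4838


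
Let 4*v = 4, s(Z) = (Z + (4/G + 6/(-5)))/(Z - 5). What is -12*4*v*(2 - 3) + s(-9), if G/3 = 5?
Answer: 10229/210 ≈ 48.710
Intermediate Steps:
G = 15 (G = 3*5 = 15)
s(Z) = (-14/15 + Z)/(-5 + Z) (s(Z) = (Z + (4/15 + 6/(-5)))/(Z - 5) = (Z + (4*(1/15) + 6*(-1/5)))/(-5 + Z) = (Z + (4/15 - 6/5))/(-5 + Z) = (Z - 14/15)/(-5 + Z) = (-14/15 + Z)/(-5 + Z))
v = 1 (v = (1/4)*4 = 1)
-12*4*v*(2 - 3) + s(-9) = -12*4*1*(2 - 3) + (-14/15 - 9)/(-5 - 9) = -48*(-1) - 149/15/(-14) = -12*(-4) - 1/14*(-149/15) = 48 + 149/210 = 10229/210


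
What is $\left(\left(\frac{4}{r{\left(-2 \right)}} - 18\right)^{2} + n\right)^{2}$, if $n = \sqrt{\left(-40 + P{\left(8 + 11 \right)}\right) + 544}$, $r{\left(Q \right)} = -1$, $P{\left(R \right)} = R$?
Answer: $\left(484 + \sqrt{523}\right)^{2} \approx 2.5692 \cdot 10^{5}$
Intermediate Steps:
$n = \sqrt{523}$ ($n = \sqrt{\left(-40 + \left(8 + 11\right)\right) + 544} = \sqrt{\left(-40 + 19\right) + 544} = \sqrt{-21 + 544} = \sqrt{523} \approx 22.869$)
$\left(\left(\frac{4}{r{\left(-2 \right)}} - 18\right)^{2} + n\right)^{2} = \left(\left(\frac{4}{-1} - 18\right)^{2} + \sqrt{523}\right)^{2} = \left(\left(4 \left(-1\right) - 18\right)^{2} + \sqrt{523}\right)^{2} = \left(\left(-4 - 18\right)^{2} + \sqrt{523}\right)^{2} = \left(\left(-22\right)^{2} + \sqrt{523}\right)^{2} = \left(484 + \sqrt{523}\right)^{2}$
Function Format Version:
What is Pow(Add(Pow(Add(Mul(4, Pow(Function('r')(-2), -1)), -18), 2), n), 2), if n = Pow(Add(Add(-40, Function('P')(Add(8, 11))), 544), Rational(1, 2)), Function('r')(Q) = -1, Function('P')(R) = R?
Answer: Pow(Add(484, Pow(523, Rational(1, 2))), 2) ≈ 2.5692e+5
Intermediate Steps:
n = Pow(523, Rational(1, 2)) (n = Pow(Add(Add(-40, Add(8, 11)), 544), Rational(1, 2)) = Pow(Add(Add(-40, 19), 544), Rational(1, 2)) = Pow(Add(-21, 544), Rational(1, 2)) = Pow(523, Rational(1, 2)) ≈ 22.869)
Pow(Add(Pow(Add(Mul(4, Pow(Function('r')(-2), -1)), -18), 2), n), 2) = Pow(Add(Pow(Add(Mul(4, Pow(-1, -1)), -18), 2), Pow(523, Rational(1, 2))), 2) = Pow(Add(Pow(Add(Mul(4, -1), -18), 2), Pow(523, Rational(1, 2))), 2) = Pow(Add(Pow(Add(-4, -18), 2), Pow(523, Rational(1, 2))), 2) = Pow(Add(Pow(-22, 2), Pow(523, Rational(1, 2))), 2) = Pow(Add(484, Pow(523, Rational(1, 2))), 2)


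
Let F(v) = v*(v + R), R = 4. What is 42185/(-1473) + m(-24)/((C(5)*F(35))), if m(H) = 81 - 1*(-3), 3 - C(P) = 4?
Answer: -2747917/95745 ≈ -28.700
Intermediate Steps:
F(v) = v*(4 + v) (F(v) = v*(v + 4) = v*(4 + v))
C(P) = -1 (C(P) = 3 - 1*4 = 3 - 4 = -1)
m(H) = 84 (m(H) = 81 + 3 = 84)
42185/(-1473) + m(-24)/((C(5)*F(35))) = 42185/(-1473) + 84/((-35*(4 + 35))) = 42185*(-1/1473) + 84/((-35*39)) = -42185/1473 + 84/((-1*1365)) = -42185/1473 + 84/(-1365) = -42185/1473 + 84*(-1/1365) = -42185/1473 - 4/65 = -2747917/95745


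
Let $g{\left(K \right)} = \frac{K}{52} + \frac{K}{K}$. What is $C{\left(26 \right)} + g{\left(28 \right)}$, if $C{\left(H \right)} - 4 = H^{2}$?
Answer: $\frac{8860}{13} \approx 681.54$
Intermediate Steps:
$C{\left(H \right)} = 4 + H^{2}$
$g{\left(K \right)} = 1 + \frac{K}{52}$ ($g{\left(K \right)} = K \frac{1}{52} + 1 = \frac{K}{52} + 1 = 1 + \frac{K}{52}$)
$C{\left(26 \right)} + g{\left(28 \right)} = \left(4 + 26^{2}\right) + \left(1 + \frac{1}{52} \cdot 28\right) = \left(4 + 676\right) + \left(1 + \frac{7}{13}\right) = 680 + \frac{20}{13} = \frac{8860}{13}$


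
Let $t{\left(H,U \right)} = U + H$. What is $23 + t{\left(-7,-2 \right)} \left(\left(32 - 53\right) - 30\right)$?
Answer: $482$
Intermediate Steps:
$t{\left(H,U \right)} = H + U$
$23 + t{\left(-7,-2 \right)} \left(\left(32 - 53\right) - 30\right) = 23 + \left(-7 - 2\right) \left(\left(32 - 53\right) - 30\right) = 23 - 9 \left(-21 - 30\right) = 23 - -459 = 23 + 459 = 482$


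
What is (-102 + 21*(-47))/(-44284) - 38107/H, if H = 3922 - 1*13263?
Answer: 1697702737/413656844 ≈ 4.1041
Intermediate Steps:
H = -9341 (H = 3922 - 13263 = -9341)
(-102 + 21*(-47))/(-44284) - 38107/H = (-102 + 21*(-47))/(-44284) - 38107/(-9341) = (-102 - 987)*(-1/44284) - 38107*(-1/9341) = -1089*(-1/44284) + 38107/9341 = 1089/44284 + 38107/9341 = 1697702737/413656844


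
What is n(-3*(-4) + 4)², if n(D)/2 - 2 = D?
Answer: 1296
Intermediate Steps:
n(D) = 4 + 2*D
n(-3*(-4) + 4)² = (4 + 2*(-3*(-4) + 4))² = (4 + 2*(12 + 4))² = (4 + 2*16)² = (4 + 32)² = 36² = 1296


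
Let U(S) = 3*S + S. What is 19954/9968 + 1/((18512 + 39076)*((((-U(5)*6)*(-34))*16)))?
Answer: 4688372684783/2342071710720 ≈ 2.0018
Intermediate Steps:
U(S) = 4*S
19954/9968 + 1/((18512 + 39076)*((((-U(5)*6)*(-34))*16))) = 19954/9968 + 1/((18512 + 39076)*((((-4*5*6)*(-34))*16))) = 19954*(1/9968) + 1/(57588*((((-1*20*6)*(-34))*16))) = 9977/4984 + 1/(57588*(((-20*6*(-34))*16))) = 9977/4984 + 1/(57588*((-120*(-34)*16))) = 9977/4984 + 1/(57588*((4080*16))) = 9977/4984 + (1/57588)/65280 = 9977/4984 + (1/57588)*(1/65280) = 9977/4984 + 1/3759344640 = 4688372684783/2342071710720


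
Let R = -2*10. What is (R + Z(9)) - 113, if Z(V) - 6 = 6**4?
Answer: 1169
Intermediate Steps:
R = -20
Z(V) = 1302 (Z(V) = 6 + 6**4 = 6 + 1296 = 1302)
(R + Z(9)) - 113 = (-20 + 1302) - 113 = 1282 - 113 = 1169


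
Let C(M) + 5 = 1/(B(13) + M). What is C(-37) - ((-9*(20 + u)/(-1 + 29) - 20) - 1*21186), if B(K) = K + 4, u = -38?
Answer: 2967323/140 ≈ 21195.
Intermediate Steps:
B(K) = 4 + K
C(M) = -5 + 1/(17 + M) (C(M) = -5 + 1/((4 + 13) + M) = -5 + 1/(17 + M))
C(-37) - ((-9*(20 + u)/(-1 + 29) - 20) - 1*21186) = (-84 - 5*(-37))/(17 - 37) - ((-9*(20 - 38)/(-1 + 29) - 20) - 1*21186) = (-84 + 185)/(-20) - ((-(-162)/28 - 20) - 21186) = -1/20*101 - ((-(-162)/28 - 20) - 21186) = -101/20 - ((-9*(-9/14) - 20) - 21186) = -101/20 - ((81/14 - 20) - 21186) = -101/20 - (-199/14 - 21186) = -101/20 - 1*(-296803/14) = -101/20 + 296803/14 = 2967323/140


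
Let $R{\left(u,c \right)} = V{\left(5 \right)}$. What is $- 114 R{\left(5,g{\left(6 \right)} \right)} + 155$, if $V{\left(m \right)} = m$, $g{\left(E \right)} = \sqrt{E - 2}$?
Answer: $-415$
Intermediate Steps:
$g{\left(E \right)} = \sqrt{-2 + E}$
$R{\left(u,c \right)} = 5$
$- 114 R{\left(5,g{\left(6 \right)} \right)} + 155 = \left(-114\right) 5 + 155 = -570 + 155 = -415$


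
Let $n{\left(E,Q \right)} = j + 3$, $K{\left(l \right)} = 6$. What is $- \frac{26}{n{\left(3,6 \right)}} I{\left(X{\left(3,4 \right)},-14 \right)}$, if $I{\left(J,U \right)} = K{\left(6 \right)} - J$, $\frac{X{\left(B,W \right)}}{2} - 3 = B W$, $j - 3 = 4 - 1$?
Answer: $\frac{208}{3} \approx 69.333$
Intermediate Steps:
$j = 6$ ($j = 3 + \left(4 - 1\right) = 3 + 3 = 6$)
$X{\left(B,W \right)} = 6 + 2 B W$
$n{\left(E,Q \right)} = 9$ ($n{\left(E,Q \right)} = 6 + 3 = 9$)
$I{\left(J,U \right)} = 6 - J$
$- \frac{26}{n{\left(3,6 \right)}} I{\left(X{\left(3,4 \right)},-14 \right)} = - \frac{26}{9} \left(6 - \left(6 + 2 \cdot 3 \cdot 4\right)\right) = \left(-26\right) \frac{1}{9} \left(6 - \left(6 + 24\right)\right) = - \frac{26 \left(6 - 30\right)}{9} = \left(- \frac{26}{9}\right) \left(-24\right) = \frac{208}{3}$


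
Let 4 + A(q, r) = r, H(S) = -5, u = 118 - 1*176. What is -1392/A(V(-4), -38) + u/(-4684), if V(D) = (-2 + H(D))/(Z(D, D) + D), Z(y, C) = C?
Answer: 543547/16394 ≈ 33.155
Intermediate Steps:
u = -58 (u = 118 - 176 = -58)
V(D) = -7/(2*D) (V(D) = (-2 - 5)/(D + D) = -7*1/(2*D) = -7/(2*D))
A(q, r) = -4 + r
-1392/A(V(-4), -38) + u/(-4684) = -1392/(-4 - 38) - 58/(-4684) = -1392/(-42) - 58*(-1/4684) = -1392*(-1/42) + 29/2342 = 232/7 + 29/2342 = 543547/16394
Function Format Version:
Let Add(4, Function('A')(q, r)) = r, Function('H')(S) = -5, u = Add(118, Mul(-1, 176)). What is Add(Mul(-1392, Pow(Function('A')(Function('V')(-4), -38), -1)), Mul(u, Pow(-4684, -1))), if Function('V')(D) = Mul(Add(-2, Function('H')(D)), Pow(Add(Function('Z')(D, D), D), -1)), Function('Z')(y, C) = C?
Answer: Rational(543547, 16394) ≈ 33.155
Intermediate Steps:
u = -58 (u = Add(118, -176) = -58)
Function('V')(D) = Mul(Rational(-7, 2), Pow(D, -1)) (Function('V')(D) = Mul(Add(-2, -5), Pow(Add(D, D), -1)) = Mul(-7, Pow(Mul(2, D), -1)) = Mul(-7, Mul(Rational(1, 2), Pow(D, -1))) = Mul(Rational(-7, 2), Pow(D, -1)))
Function('A')(q, r) = Add(-4, r)
Add(Mul(-1392, Pow(Function('A')(Function('V')(-4), -38), -1)), Mul(u, Pow(-4684, -1))) = Add(Mul(-1392, Pow(Add(-4, -38), -1)), Mul(-58, Pow(-4684, -1))) = Add(Mul(-1392, Pow(-42, -1)), Mul(-58, Rational(-1, 4684))) = Add(Mul(-1392, Rational(-1, 42)), Rational(29, 2342)) = Add(Rational(232, 7), Rational(29, 2342)) = Rational(543547, 16394)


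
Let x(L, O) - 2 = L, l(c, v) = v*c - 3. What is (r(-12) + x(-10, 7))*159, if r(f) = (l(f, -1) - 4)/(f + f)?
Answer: -10441/8 ≈ -1305.1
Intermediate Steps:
l(c, v) = -3 + c*v (l(c, v) = c*v - 3 = -3 + c*v)
x(L, O) = 2 + L
r(f) = (-7 - f)/(2*f) (r(f) = ((-3 + f*(-1)) - 4)/(f + f) = ((-3 - f) - 4)/((2*f)) = (-7 - f)*(1/(2*f)) = (-7 - f)/(2*f))
(r(-12) + x(-10, 7))*159 = ((1/2)*(-7 - 1*(-12))/(-12) + (2 - 10))*159 = ((1/2)*(-1/12)*(-7 + 12) - 8)*159 = ((1/2)*(-1/12)*5 - 8)*159 = (-5/24 - 8)*159 = -197/24*159 = -10441/8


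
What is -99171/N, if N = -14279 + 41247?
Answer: -99171/26968 ≈ -3.6774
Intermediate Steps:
N = 26968
-99171/N = -99171/26968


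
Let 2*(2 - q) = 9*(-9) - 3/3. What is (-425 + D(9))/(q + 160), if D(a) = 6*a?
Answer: -53/29 ≈ -1.8276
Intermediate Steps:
q = 43 (q = 2 - (9*(-9) - 3/3)/2 = 2 - (-81 - 3*⅓)/2 = 2 - (-81 - 1)/2 = 2 - ½*(-82) = 2 + 41 = 43)
(-425 + D(9))/(q + 160) = (-425 + 6*9)/(43 + 160) = (-425 + 54)/203 = -371*1/203 = -53/29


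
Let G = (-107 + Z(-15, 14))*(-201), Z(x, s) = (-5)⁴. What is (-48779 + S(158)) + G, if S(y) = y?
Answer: -152739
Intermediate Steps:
Z(x, s) = 625
G = -104118 (G = (-107 + 625)*(-201) = 518*(-201) = -104118)
(-48779 + S(158)) + G = (-48779 + 158) - 104118 = -48621 - 104118 = -152739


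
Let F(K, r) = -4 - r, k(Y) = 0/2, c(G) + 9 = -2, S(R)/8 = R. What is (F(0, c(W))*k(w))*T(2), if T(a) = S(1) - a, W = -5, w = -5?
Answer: 0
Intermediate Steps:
S(R) = 8*R
c(G) = -11 (c(G) = -9 - 2 = -11)
k(Y) = 0 (k(Y) = 0*(1/2) = 0)
T(a) = 8 - a (T(a) = 8*1 - a = 8 - a)
(F(0, c(W))*k(w))*T(2) = ((-4 - 1*(-11))*0)*(8 - 1*2) = ((-4 + 11)*0)*(8 - 2) = (7*0)*6 = 0*6 = 0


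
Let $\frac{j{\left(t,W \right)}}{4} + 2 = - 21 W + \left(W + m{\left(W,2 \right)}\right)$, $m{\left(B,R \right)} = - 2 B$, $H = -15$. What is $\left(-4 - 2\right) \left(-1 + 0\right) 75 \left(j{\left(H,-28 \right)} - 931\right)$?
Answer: $686250$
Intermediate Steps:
$j{\left(t,W \right)} = -8 - 88 W$ ($j{\left(t,W \right)} = -8 + 4 \left(- 21 W + \left(W - 2 W\right)\right) = -8 + 4 \left(- 21 W - W\right) = -8 + 4 \left(- 22 W\right) = -8 - 88 W$)
$\left(-4 - 2\right) \left(-1 + 0\right) 75 \left(j{\left(H,-28 \right)} - 931\right) = \left(-4 - 2\right) \left(-1 + 0\right) 75 \left(\left(-8 - -2464\right) - 931\right) = \left(-6\right) \left(-1\right) 75 \left(\left(-8 + 2464\right) - 931\right) = 6 \cdot 75 \left(2456 - 931\right) = 450 \cdot 1525 = 686250$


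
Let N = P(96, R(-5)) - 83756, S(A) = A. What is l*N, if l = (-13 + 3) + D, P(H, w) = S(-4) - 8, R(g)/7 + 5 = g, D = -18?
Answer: 2345504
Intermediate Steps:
R(g) = -35 + 7*g
P(H, w) = -12 (P(H, w) = -4 - 8 = -12)
N = -83768 (N = -12 - 83756 = -83768)
l = -28 (l = (-13 + 3) - 18 = -10 - 18 = -28)
l*N = -28*(-83768) = 2345504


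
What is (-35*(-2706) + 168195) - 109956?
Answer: 152949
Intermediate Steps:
(-35*(-2706) + 168195) - 109956 = (94710 + 168195) - 109956 = 262905 - 109956 = 152949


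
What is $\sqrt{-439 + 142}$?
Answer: $3 i \sqrt{33} \approx 17.234 i$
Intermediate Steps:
$\sqrt{-439 + 142} = \sqrt{-297} = 3 i \sqrt{33}$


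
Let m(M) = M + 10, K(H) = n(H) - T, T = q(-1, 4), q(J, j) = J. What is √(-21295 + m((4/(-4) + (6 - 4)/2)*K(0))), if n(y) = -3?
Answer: 3*I*√2365 ≈ 145.89*I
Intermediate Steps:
T = -1
K(H) = -2 (K(H) = -3 - 1*(-1) = -3 + 1 = -2)
m(M) = 10 + M
√(-21295 + m((4/(-4) + (6 - 4)/2)*K(0))) = √(-21295 + (10 + (4/(-4) + (6 - 4)/2)*(-2))) = √(-21295 + (10 + (4*(-¼) + 2*(½))*(-2))) = √(-21295 + (10 + (-1 + 1)*(-2))) = √(-21295 + (10 + 0*(-2))) = √(-21295 + (10 + 0)) = √(-21295 + 10) = √(-21285) = 3*I*√2365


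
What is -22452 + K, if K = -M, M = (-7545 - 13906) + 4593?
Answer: -5594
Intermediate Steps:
M = -16858 (M = -21451 + 4593 = -16858)
K = 16858 (K = -1*(-16858) = 16858)
-22452 + K = -22452 + 16858 = -5594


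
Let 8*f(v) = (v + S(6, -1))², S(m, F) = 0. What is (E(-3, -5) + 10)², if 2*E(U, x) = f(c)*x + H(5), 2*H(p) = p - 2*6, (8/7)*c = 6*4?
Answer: 4297329/256 ≈ 16786.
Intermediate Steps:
c = 21 (c = 7*(6*4)/8 = (7/8)*24 = 21)
H(p) = -6 + p/2 (H(p) = (p - 2*6)/2 = (p - 12)/2 = (-12 + p)/2 = -6 + p/2)
f(v) = v²/8 (f(v) = (v + 0)²/8 = v²/8)
E(U, x) = -7/4 + 441*x/16 (E(U, x) = (((⅛)*21²)*x + (-6 + (½)*5))/2 = (((⅛)*441)*x + (-6 + 5/2))/2 = (441*x/8 - 7/2)/2 = (-7/2 + 441*x/8)/2 = -7/4 + 441*x/16)
(E(-3, -5) + 10)² = ((-7/4 + (441/16)*(-5)) + 10)² = ((-7/4 - 2205/16) + 10)² = (-2233/16 + 10)² = (-2073/16)² = 4297329/256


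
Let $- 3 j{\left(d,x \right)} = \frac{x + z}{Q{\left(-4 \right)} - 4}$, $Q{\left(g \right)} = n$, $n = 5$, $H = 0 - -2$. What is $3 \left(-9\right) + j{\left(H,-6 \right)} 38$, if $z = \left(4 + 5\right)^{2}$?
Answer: $-977$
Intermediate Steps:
$H = 2$ ($H = 0 + 2 = 2$)
$z = 81$ ($z = 9^{2} = 81$)
$Q{\left(g \right)} = 5$
$j{\left(d,x \right)} = -27 - \frac{x}{3}$ ($j{\left(d,x \right)} = - \frac{\left(x + 81\right) \frac{1}{5 - 4}}{3} = - \frac{\left(81 + x\right) 1^{-1}}{3} = - \frac{\left(81 + x\right) 1}{3} = - \frac{81 + x}{3} = -27 - \frac{x}{3}$)
$3 \left(-9\right) + j{\left(H,-6 \right)} 38 = 3 \left(-9\right) + \left(-27 - -2\right) 38 = -27 + \left(-27 + 2\right) 38 = -27 - 950 = -977$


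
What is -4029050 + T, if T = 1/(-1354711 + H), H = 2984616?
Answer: -6566968740249/1629905 ≈ -4.0290e+6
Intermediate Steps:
T = 1/1629905 (T = 1/(-1354711 + 2984616) = 1/1629905 ≈ 6.1353e-7)
-4029050 + T = -4029050 + 1/1629905 = -6566968740249/1629905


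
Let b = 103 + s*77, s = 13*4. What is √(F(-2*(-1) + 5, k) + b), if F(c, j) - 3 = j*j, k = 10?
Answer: √4210 ≈ 64.885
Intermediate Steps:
s = 52
F(c, j) = 3 + j² (F(c, j) = 3 + j*j = 3 + j²)
b = 4107 (b = 103 + 52*77 = 103 + 4004 = 4107)
√(F(-2*(-1) + 5, k) + b) = √((3 + 10²) + 4107) = √((3 + 100) + 4107) = √(103 + 4107) = √4210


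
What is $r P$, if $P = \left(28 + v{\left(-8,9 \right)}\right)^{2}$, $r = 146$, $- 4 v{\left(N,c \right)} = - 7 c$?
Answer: $\frac{2235625}{8} \approx 2.7945 \cdot 10^{5}$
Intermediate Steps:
$v{\left(N,c \right)} = \frac{7 c}{4}$ ($v{\left(N,c \right)} = - \frac{\left(-7\right) c}{4} = \frac{7 c}{4}$)
$P = \frac{30625}{16}$ ($P = \left(28 + \frac{7}{4} \cdot 9\right)^{2} = \left(28 + \frac{63}{4}\right)^{2} = \left(\frac{175}{4}\right)^{2} = \frac{30625}{16} \approx 1914.1$)
$r P = 146 \cdot \frac{30625}{16} = \frac{2235625}{8}$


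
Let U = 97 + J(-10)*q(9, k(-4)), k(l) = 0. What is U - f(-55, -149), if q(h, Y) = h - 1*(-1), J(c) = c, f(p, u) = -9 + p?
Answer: 61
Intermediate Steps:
q(h, Y) = 1 + h (q(h, Y) = h + 1 = 1 + h)
U = -3 (U = 97 - 10*(1 + 9) = 97 - 10*10 = 97 - 100 = -3)
U - f(-55, -149) = -3 - (-9 - 55) = -3 - 1*(-64) = -3 + 64 = 61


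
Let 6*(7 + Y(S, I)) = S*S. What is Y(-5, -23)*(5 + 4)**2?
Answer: -459/2 ≈ -229.50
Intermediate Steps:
Y(S, I) = -7 + S**2/6 (Y(S, I) = -7 + (S*S)/6 = -7 + S**2/6)
Y(-5, -23)*(5 + 4)**2 = (-7 + (1/6)*(-5)**2)*(5 + 4)**2 = (-7 + (1/6)*25)*9**2 = (-7 + 25/6)*81 = -17/6*81 = -459/2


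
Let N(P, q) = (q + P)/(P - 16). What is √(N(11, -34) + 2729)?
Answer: 2*√17085/5 ≈ 52.284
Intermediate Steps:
N(P, q) = (P + q)/(-16 + P)
√(N(11, -34) + 2729) = √((11 - 34)/(-16 + 11) + 2729) = √(-23/(-5) + 2729) = √(-⅕*(-23) + 2729) = √(23/5 + 2729) = √(13668/5) = 2*√17085/5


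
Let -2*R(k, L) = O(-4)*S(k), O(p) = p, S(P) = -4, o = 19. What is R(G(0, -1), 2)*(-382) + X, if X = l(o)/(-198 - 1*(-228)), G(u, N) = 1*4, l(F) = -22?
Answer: 45829/15 ≈ 3055.3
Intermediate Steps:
G(u, N) = 4
R(k, L) = -8 (R(k, L) = -(-2)*(-4) = -1/2*16 = -8)
X = -11/15 (X = -22/(-198 - 1*(-228)) = -22/(-198 + 228) = -22/30 = -22*1/30 = -11/15 ≈ -0.73333)
R(G(0, -1), 2)*(-382) + X = -8*(-382) - 11/15 = 3056 - 11/15 = 45829/15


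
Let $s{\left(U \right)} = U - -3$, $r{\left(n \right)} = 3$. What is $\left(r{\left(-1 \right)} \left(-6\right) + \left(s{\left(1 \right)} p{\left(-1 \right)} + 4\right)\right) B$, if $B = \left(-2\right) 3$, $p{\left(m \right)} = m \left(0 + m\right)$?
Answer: $60$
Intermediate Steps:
$s{\left(U \right)} = 3 + U$ ($s{\left(U \right)} = U + 3 = 3 + U$)
$p{\left(m \right)} = m^{2}$ ($p{\left(m \right)} = m m = m^{2}$)
$B = -6$
$\left(r{\left(-1 \right)} \left(-6\right) + \left(s{\left(1 \right)} p{\left(-1 \right)} + 4\right)\right) B = \left(3 \left(-6\right) + \left(\left(3 + 1\right) \left(-1\right)^{2} + 4\right)\right) \left(-6\right) = \left(-18 + \left(4 \cdot 1 + 4\right)\right) \left(-6\right) = \left(-18 + \left(4 + 4\right)\right) \left(-6\right) = \left(-18 + 8\right) \left(-6\right) = \left(-10\right) \left(-6\right) = 60$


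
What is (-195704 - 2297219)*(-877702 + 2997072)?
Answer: -5283426218510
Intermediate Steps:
(-195704 - 2297219)*(-877702 + 2997072) = -2492923*2119370 = -5283426218510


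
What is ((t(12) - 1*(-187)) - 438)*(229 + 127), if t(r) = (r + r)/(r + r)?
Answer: -89000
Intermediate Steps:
t(r) = 1 (t(r) = (2*r)/((2*r)) = (2*r)*(1/(2*r)) = 1)
((t(12) - 1*(-187)) - 438)*(229 + 127) = ((1 - 1*(-187)) - 438)*(229 + 127) = ((1 + 187) - 438)*356 = (188 - 438)*356 = -250*356 = -89000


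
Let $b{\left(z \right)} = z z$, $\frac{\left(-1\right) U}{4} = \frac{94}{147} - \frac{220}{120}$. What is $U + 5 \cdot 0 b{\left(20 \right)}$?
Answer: $\frac{234}{49} \approx 4.7755$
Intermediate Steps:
$U = \frac{234}{49}$ ($U = - 4 \left(\frac{94}{147} - \frac{220}{120}\right) = - 4 \left(94 \cdot \frac{1}{147} - \frac{11}{6}\right) = - 4 \left(\frac{94}{147} - \frac{11}{6}\right) = \left(-4\right) \left(- \frac{117}{98}\right) = \frac{234}{49} \approx 4.7755$)
$b{\left(z \right)} = z^{2}$
$U + 5 \cdot 0 b{\left(20 \right)} = \frac{234}{49} + 5 \cdot 0 \cdot 20^{2} = \frac{234}{49} + 0 \cdot 400 = \frac{234}{49} + 0 = \frac{234}{49}$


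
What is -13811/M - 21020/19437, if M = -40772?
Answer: -588583033/792485364 ≈ -0.74271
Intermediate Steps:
-13811/M - 21020/19437 = -13811/(-40772) - 21020/19437 = -13811*(-1/40772) - 21020*1/19437 = 13811/40772 - 21020/19437 = -588583033/792485364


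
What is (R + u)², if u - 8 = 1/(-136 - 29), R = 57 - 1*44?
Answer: 11999296/27225 ≈ 440.75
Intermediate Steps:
R = 13 (R = 57 - 44 = 13)
u = 1319/165 (u = 8 + 1/(-136 - 29) = 8 + 1/(-165) = 8 - 1/165 = 1319/165 ≈ 7.9939)
(R + u)² = (13 + 1319/165)² = (3464/165)² = 11999296/27225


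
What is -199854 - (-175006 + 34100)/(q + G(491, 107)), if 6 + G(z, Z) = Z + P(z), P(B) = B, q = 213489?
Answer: -42784803268/214081 ≈ -1.9985e+5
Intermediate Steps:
G(z, Z) = -6 + Z + z (G(z, Z) = -6 + (Z + z) = -6 + Z + z)
-199854 - (-175006 + 34100)/(q + G(491, 107)) = -199854 - (-175006 + 34100)/(213489 + (-6 + 107 + 491)) = -199854 - (-140906)/(213489 + 592) = -199854 - (-140906)/214081 = -199854 - 1*(-140906/214081) = -199854 + 140906/214081 = -42784803268/214081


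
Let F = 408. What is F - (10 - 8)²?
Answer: 404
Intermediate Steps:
F - (10 - 8)² = 408 - (10 - 8)² = 408 - 1*2² = 408 - 1*4 = 408 - 4 = 404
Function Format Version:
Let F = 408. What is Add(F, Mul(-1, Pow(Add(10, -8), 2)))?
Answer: 404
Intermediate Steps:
Add(F, Mul(-1, Pow(Add(10, -8), 2))) = Add(408, Mul(-1, Pow(Add(10, -8), 2))) = Add(408, Mul(-1, Pow(2, 2))) = Add(408, Mul(-1, 4)) = Add(408, -4) = 404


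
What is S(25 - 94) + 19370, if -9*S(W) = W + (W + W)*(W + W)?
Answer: 51785/3 ≈ 17262.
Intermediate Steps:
S(W) = -4*W**2/9 - W/9 (S(W) = -(W + (W + W)*(W + W))/9 = -(W + (2*W)*(2*W))/9 = -(W + 4*W**2)/9 = -4*W**2/9 - W/9)
S(25 - 94) + 19370 = -(25 - 94)*(1 + 4*(25 - 94))/9 + 19370 = -1/9*(-69)*(1 + 4*(-69)) + 19370 = -1/9*(-69)*(1 - 276) + 19370 = -1/9*(-69)*(-275) + 19370 = -6325/3 + 19370 = 51785/3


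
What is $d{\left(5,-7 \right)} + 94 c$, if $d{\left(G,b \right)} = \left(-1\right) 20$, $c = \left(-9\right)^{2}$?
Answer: $7594$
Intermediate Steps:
$c = 81$
$d{\left(G,b \right)} = -20$
$d{\left(5,-7 \right)} + 94 c = -20 + 94 \cdot 81 = -20 + 7614 = 7594$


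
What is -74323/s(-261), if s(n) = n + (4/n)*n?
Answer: 74323/257 ≈ 289.19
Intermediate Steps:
s(n) = 4 + n (s(n) = n + 4 = 4 + n)
-74323/s(-261) = -74323/(4 - 261) = -74323/(-257) = -74323*(-1/257) = 74323/257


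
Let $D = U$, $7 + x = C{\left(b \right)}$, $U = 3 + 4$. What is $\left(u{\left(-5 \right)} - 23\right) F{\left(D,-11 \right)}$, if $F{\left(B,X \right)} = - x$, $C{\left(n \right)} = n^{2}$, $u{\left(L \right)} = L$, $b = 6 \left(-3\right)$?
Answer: $8876$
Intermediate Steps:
$b = -18$
$U = 7$
$x = 317$ ($x = -7 + \left(-18\right)^{2} = -7 + 324 = 317$)
$D = 7$
$F{\left(B,X \right)} = -317$ ($F{\left(B,X \right)} = \left(-1\right) 317 = -317$)
$\left(u{\left(-5 \right)} - 23\right) F{\left(D,-11 \right)} = \left(-5 - 23\right) \left(-317\right) = \left(-28\right) \left(-317\right) = 8876$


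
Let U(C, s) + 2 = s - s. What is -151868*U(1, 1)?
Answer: 303736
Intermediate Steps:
U(C, s) = -2 (U(C, s) = -2 + (s - s) = -2 + 0 = -2)
-151868*U(1, 1) = -151868*(-2) = 303736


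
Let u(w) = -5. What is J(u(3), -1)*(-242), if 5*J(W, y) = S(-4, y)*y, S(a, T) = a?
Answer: -968/5 ≈ -193.60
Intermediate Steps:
J(W, y) = -4*y/5 (J(W, y) = (-4*y)/5 = -4*y/5)
J(u(3), -1)*(-242) = -4/5*(-1)*(-242) = (4/5)*(-242) = -968/5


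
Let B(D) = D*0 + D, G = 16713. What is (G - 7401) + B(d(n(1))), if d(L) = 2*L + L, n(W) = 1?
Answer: 9315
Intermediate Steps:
d(L) = 3*L
B(D) = D (B(D) = 0 + D = D)
(G - 7401) + B(d(n(1))) = (16713 - 7401) + 3*1 = 9312 + 3 = 9315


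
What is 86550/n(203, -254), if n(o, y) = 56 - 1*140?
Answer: -14425/14 ≈ -1030.4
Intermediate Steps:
n(o, y) = -84 (n(o, y) = 56 - 140 = -84)
86550/n(203, -254) = 86550/(-84) = 86550*(-1/84) = -14425/14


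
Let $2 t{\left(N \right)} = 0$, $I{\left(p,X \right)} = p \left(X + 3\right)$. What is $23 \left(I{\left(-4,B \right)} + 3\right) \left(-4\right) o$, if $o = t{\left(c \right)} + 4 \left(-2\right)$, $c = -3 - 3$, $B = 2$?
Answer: $-12512$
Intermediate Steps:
$I{\left(p,X \right)} = p \left(3 + X\right)$
$c = -6$
$t{\left(N \right)} = 0$ ($t{\left(N \right)} = \frac{1}{2} \cdot 0 = 0$)
$o = -8$ ($o = 0 + 4 \left(-2\right) = 0 - 8 = -8$)
$23 \left(I{\left(-4,B \right)} + 3\right) \left(-4\right) o = 23 \left(- 4 \left(3 + 2\right) + 3\right) \left(-4\right) \left(-8\right) = 23 \left(\left(-4\right) 5 + 3\right) \left(-4\right) \left(-8\right) = 23 \left(-20 + 3\right) \left(-4\right) \left(-8\right) = 23 \left(\left(-17\right) \left(-4\right)\right) \left(-8\right) = 23 \cdot 68 \left(-8\right) = 1564 \left(-8\right) = -12512$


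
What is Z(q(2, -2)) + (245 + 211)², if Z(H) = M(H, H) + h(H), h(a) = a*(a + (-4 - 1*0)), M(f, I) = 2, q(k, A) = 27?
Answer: 208559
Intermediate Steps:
h(a) = a*(-4 + a) (h(a) = a*(a + (-4 + 0)) = a*(a - 4) = a*(-4 + a))
Z(H) = 2 + H*(-4 + H)
Z(q(2, -2)) + (245 + 211)² = (2 + 27*(-4 + 27)) + (245 + 211)² = (2 + 27*23) + 456² = (2 + 621) + 207936 = 623 + 207936 = 208559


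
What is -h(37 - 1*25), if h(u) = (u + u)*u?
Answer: -288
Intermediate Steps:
h(u) = 2*u**2 (h(u) = (2*u)*u = 2*u**2)
-h(37 - 1*25) = -2*(37 - 1*25)**2 = -2*(37 - 25)**2 = -2*12**2 = -2*144 = -1*288 = -288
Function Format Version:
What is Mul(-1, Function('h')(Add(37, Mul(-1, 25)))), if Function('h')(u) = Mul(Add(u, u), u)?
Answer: -288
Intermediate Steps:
Function('h')(u) = Mul(2, Pow(u, 2)) (Function('h')(u) = Mul(Mul(2, u), u) = Mul(2, Pow(u, 2)))
Mul(-1, Function('h')(Add(37, Mul(-1, 25)))) = Mul(-1, Mul(2, Pow(Add(37, Mul(-1, 25)), 2))) = Mul(-1, Mul(2, Pow(Add(37, -25), 2))) = Mul(-1, Mul(2, Pow(12, 2))) = Mul(-1, Mul(2, 144)) = Mul(-1, 288) = -288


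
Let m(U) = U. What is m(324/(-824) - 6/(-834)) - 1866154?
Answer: -53435464689/28634 ≈ -1.8662e+6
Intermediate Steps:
m(324/(-824) - 6/(-834)) - 1866154 = (324/(-824) - 6/(-834)) - 1866154 = (324*(-1/824) - 6*(-1/834)) - 1866154 = (-81/206 + 1/139) - 1866154 = -11053/28634 - 1866154 = -53435464689/28634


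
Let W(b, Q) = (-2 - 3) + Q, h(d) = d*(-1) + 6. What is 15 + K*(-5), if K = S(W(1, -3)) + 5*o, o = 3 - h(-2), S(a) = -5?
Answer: 165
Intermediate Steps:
h(d) = 6 - d (h(d) = -d + 6 = 6 - d)
W(b, Q) = -5 + Q
o = -5 (o = 3 - (6 - 1*(-2)) = 3 - (6 + 2) = 3 - 1*8 = 3 - 8 = -5)
K = -30 (K = -5 + 5*(-5) = -5 - 25 = -30)
15 + K*(-5) = 15 - 30*(-5) = 15 + 150 = 165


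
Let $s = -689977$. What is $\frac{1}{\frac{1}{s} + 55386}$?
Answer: $\frac{689977}{38215066121} \approx 1.8055 \cdot 10^{-5}$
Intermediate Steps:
$\frac{1}{\frac{1}{s} + 55386} = \frac{1}{\frac{1}{-689977} + 55386} = \frac{1}{- \frac{1}{689977} + 55386} = \frac{1}{\frac{38215066121}{689977}} = \frac{689977}{38215066121}$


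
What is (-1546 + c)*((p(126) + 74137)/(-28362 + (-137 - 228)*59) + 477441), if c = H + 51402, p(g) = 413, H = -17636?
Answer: 767570584649940/49897 ≈ 1.5383e+10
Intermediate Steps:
c = 33766 (c = -17636 + 51402 = 33766)
(-1546 + c)*((p(126) + 74137)/(-28362 + (-137 - 228)*59) + 477441) = (-1546 + 33766)*((413 + 74137)/(-28362 + (-137 - 228)*59) + 477441) = 32220*(74550/(-28362 - 365*59) + 477441) = 32220*(74550/(-28362 - 21535) + 477441) = 32220*(74550/(-49897) + 477441) = 32220*(74550*(-1/49897) + 477441) = 32220*(-74550/49897 + 477441) = 32220*(23822799027/49897) = 767570584649940/49897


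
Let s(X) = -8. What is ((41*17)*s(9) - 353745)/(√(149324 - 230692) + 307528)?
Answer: -13812658561/11821694019 + 359321*I*√20342/47286776076 ≈ -1.1684 + 0.0010838*I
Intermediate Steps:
((41*17)*s(9) - 353745)/(√(149324 - 230692) + 307528) = ((41*17)*(-8) - 353745)/(√(149324 - 230692) + 307528) = (697*(-8) - 353745)/(√(-81368) + 307528) = (-5576 - 353745)/(2*I*√20342 + 307528) = -359321/(307528 + 2*I*√20342)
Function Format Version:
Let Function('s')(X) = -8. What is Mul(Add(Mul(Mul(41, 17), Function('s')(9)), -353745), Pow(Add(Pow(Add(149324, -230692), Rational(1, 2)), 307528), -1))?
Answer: Add(Rational(-13812658561, 11821694019), Mul(Rational(359321, 47286776076), I, Pow(20342, Rational(1, 2)))) ≈ Add(-1.1684, Mul(0.0010838, I))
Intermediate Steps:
Mul(Add(Mul(Mul(41, 17), Function('s')(9)), -353745), Pow(Add(Pow(Add(149324, -230692), Rational(1, 2)), 307528), -1)) = Mul(Add(Mul(Mul(41, 17), -8), -353745), Pow(Add(Pow(Add(149324, -230692), Rational(1, 2)), 307528), -1)) = Mul(Add(Mul(697, -8), -353745), Pow(Add(Pow(-81368, Rational(1, 2)), 307528), -1)) = Mul(Add(-5576, -353745), Pow(Add(Mul(2, I, Pow(20342, Rational(1, 2))), 307528), -1)) = Mul(-359321, Pow(Add(307528, Mul(2, I, Pow(20342, Rational(1, 2)))), -1))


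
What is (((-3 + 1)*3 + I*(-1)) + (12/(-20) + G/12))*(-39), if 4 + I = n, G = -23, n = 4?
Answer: 6643/20 ≈ 332.15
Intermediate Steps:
I = 0 (I = -4 + 4 = 0)
(((-3 + 1)*3 + I*(-1)) + (12/(-20) + G/12))*(-39) = (((-3 + 1)*3 + 0*(-1)) + (12/(-20) - 23/12))*(-39) = ((-2*3 + 0) + (12*(-1/20) - 23*1/12))*(-39) = ((-6 + 0) + (-⅗ - 23/12))*(-39) = (-6 - 151/60)*(-39) = -511/60*(-39) = 6643/20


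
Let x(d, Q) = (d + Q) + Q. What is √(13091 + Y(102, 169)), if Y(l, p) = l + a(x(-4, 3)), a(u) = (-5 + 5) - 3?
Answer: √13190 ≈ 114.85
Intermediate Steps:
x(d, Q) = d + 2*Q (x(d, Q) = (Q + d) + Q = d + 2*Q)
a(u) = -3 (a(u) = 0 - 3 = -3)
Y(l, p) = -3 + l (Y(l, p) = l - 3 = -3 + l)
√(13091 + Y(102, 169)) = √(13091 + (-3 + 102)) = √(13091 + 99) = √13190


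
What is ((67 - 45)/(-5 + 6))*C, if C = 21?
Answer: 462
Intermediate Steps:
((67 - 45)/(-5 + 6))*C = ((67 - 45)/(-5 + 6))*21 = (22/1)*21 = (22*1)*21 = 22*21 = 462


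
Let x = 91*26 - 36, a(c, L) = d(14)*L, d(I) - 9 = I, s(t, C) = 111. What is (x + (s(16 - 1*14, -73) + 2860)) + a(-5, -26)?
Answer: 4703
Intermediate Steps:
d(I) = 9 + I
a(c, L) = 23*L (a(c, L) = (9 + 14)*L = 23*L)
x = 2330 (x = 2366 - 36 = 2330)
(x + (s(16 - 1*14, -73) + 2860)) + a(-5, -26) = (2330 + (111 + 2860)) + 23*(-26) = (2330 + 2971) - 598 = 5301 - 598 = 4703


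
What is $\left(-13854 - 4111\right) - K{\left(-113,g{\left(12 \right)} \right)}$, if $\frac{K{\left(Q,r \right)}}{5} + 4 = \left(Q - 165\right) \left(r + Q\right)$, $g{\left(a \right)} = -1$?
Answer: $-176405$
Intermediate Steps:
$K{\left(Q,r \right)} = -20 + 5 \left(-165 + Q\right) \left(Q + r\right)$ ($K{\left(Q,r \right)} = -20 + 5 \left(Q - 165\right) \left(r + Q\right) = -20 + 5 \left(-165 + Q\right) \left(Q + r\right)$)
$\left(-13854 - 4111\right) - K{\left(-113,g{\left(12 \right)} \right)} = \left(-13854 - 4111\right) - \left(-20 - -93225 - -825 + 5 \left(-113\right)^{2} + 5 \left(-113\right) \left(-1\right)\right) = \left(-13854 - 4111\right) - \left(-20 + 93225 + 825 + 5 \cdot 12769 + 565\right) = -17965 - \left(-20 + 93225 + 825 + 63845 + 565\right) = -17965 - 158440 = -176405$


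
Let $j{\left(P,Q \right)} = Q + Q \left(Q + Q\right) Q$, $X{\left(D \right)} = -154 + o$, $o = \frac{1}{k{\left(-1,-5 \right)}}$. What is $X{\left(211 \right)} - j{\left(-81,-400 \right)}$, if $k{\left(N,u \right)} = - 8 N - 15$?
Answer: $\frac{896001721}{7} \approx 1.28 \cdot 10^{8}$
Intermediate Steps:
$k{\left(N,u \right)} = -15 - 8 N$
$o = - \frac{1}{7}$ ($o = \frac{1}{-15 - -8} = \frac{1}{-15 + 8} = \frac{1}{-7} = - \frac{1}{7} \approx -0.14286$)
$X{\left(D \right)} = - \frac{1079}{7}$ ($X{\left(D \right)} = -154 - \frac{1}{7} = - \frac{1079}{7}$)
$j{\left(P,Q \right)} = Q + 2 Q^{3}$ ($j{\left(P,Q \right)} = Q + Q 2 Q Q = Q + 2 Q^{2} Q = Q + 2 Q^{3}$)
$X{\left(211 \right)} - j{\left(-81,-400 \right)} = - \frac{1079}{7} - \left(-400 + 2 \left(-400\right)^{3}\right) = - \frac{1079}{7} - \left(-400 + 2 \left(-64000000\right)\right) = - \frac{1079}{7} - \left(-400 - 128000000\right) = - \frac{1079}{7} - -128000400 = - \frac{1079}{7} + 128000400 = \frac{896001721}{7}$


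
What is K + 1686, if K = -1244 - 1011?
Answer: -569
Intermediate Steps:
K = -2255
K + 1686 = -2255 + 1686 = -569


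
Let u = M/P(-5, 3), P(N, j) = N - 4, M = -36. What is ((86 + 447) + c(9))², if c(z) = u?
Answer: 288369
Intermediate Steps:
P(N, j) = -4 + N
u = 4 (u = -36/(-4 - 5) = -36/(-9) = -36*(-⅑) = 4)
c(z) = 4
((86 + 447) + c(9))² = ((86 + 447) + 4)² = (533 + 4)² = 537² = 288369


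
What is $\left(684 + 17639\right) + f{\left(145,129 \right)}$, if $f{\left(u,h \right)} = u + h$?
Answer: $18597$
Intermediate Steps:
$f{\left(u,h \right)} = h + u$
$\left(684 + 17639\right) + f{\left(145,129 \right)} = \left(684 + 17639\right) + \left(129 + 145\right) = 18323 + 274 = 18597$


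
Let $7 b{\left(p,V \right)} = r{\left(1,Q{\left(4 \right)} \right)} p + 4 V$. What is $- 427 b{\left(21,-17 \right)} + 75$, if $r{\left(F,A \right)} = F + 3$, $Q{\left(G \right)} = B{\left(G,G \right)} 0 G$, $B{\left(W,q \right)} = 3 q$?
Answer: $-901$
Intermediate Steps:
$Q{\left(G \right)} = 0$ ($Q{\left(G \right)} = 3 G 0 G = 0 G = 0$)
$r{\left(F,A \right)} = 3 + F$
$b{\left(p,V \right)} = \frac{4 V}{7} + \frac{4 p}{7}$ ($b{\left(p,V \right)} = \frac{\left(3 + 1\right) p + 4 V}{7} = \frac{4 p + 4 V}{7} = \frac{4 V + 4 p}{7} = \frac{4 V}{7} + \frac{4 p}{7}$)
$- 427 b{\left(21,-17 \right)} + 75 = - 427 \left(\frac{4}{7} \left(-17\right) + \frac{4}{7} \cdot 21\right) + 75 = - 427 \left(- \frac{68}{7} + 12\right) + 75 = \left(-427\right) \frac{16}{7} + 75 = -976 + 75 = -901$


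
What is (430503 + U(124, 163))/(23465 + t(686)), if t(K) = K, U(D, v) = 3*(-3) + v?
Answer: 430657/24151 ≈ 17.832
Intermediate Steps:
U(D, v) = -9 + v
(430503 + U(124, 163))/(23465 + t(686)) = (430503 + (-9 + 163))/(23465 + 686) = (430503 + 154)/24151 = 430657*(1/24151) = 430657/24151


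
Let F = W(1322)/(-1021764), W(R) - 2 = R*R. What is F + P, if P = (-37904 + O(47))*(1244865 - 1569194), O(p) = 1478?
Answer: 2011854704285995/170294 ≈ 1.1814e+10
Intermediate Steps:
W(R) = 2 + R**2 (W(R) = 2 + R*R = 2 + R**2)
F = -291281/170294 (F = (2 + 1322**2)/(-1021764) = (2 + 1747684)*(-1/1021764) = 1747686*(-1/1021764) = -291281/170294 ≈ -1.7105)
P = 11814008154 (P = (-37904 + 1478)*(1244865 - 1569194) = -36426*(-324329) = 11814008154)
F + P = -291281/170294 + 11814008154 = 2011854704285995/170294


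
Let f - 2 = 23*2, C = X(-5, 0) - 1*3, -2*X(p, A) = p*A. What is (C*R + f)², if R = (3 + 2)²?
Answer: 729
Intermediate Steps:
X(p, A) = -A*p/2 (X(p, A) = -p*A/2 = -A*p/2)
C = -3 (C = -½*0*(-5) - 1*3 = 0 - 3 = -3)
R = 25 (R = 5² = 25)
f = 48 (f = 2 + 23*2 = 2 + 46 = 48)
(C*R + f)² = (-3*25 + 48)² = (-75 + 48)² = (-27)² = 729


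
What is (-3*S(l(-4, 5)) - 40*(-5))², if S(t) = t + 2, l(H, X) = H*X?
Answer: 64516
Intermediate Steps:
S(t) = 2 + t
(-3*S(l(-4, 5)) - 40*(-5))² = (-3*(2 - 4*5) - 40*(-5))² = (-3*(2 - 20) + 200)² = (-3*(-18) + 200)² = (54 + 200)² = 254² = 64516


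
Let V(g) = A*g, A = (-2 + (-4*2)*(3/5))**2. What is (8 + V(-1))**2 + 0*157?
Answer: 913936/625 ≈ 1462.3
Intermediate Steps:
A = 1156/25 (A = (-2 - 24/5)**2 = (-34/5)**2 = 1156/25 ≈ 46.240)
V(g) = 1156*g/25
(8 + V(-1))**2 + 0*157 = (8 + (1156/25)*(-1))**2 + 0*157 = (8 - 1156/25)**2 + 0 = (-956/25)**2 + 0 = 913936/625 + 0 = 913936/625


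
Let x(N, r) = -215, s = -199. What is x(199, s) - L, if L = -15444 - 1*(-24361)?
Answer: -9132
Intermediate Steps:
L = 8917 (L = -15444 + 24361 = 8917)
x(199, s) - L = -215 - 1*8917 = -215 - 8917 = -9132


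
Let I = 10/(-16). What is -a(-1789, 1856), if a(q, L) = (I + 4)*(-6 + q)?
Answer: 48465/8 ≈ 6058.1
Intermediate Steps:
I = -5/8 (I = 10*(-1/16) = -5/8 ≈ -0.62500)
a(q, L) = -81/4 + 27*q/8 (a(q, L) = (-5/8 + 4)*(-6 + q) = 27*(-6 + q)/8 = -81/4 + 27*q/8)
-a(-1789, 1856) = -(-81/4 + (27/8)*(-1789)) = -(-81/4 - 48303/8) = -1*(-48465/8) = 48465/8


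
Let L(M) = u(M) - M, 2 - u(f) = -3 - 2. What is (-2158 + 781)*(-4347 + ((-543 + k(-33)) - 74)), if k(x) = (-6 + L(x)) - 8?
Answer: 6799626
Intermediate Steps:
u(f) = 7 (u(f) = 2 - (-3 - 2) = 2 - 1*(-5) = 2 + 5 = 7)
L(M) = 7 - M
k(x) = -7 - x (k(x) = (-6 + (7 - x)) - 8 = (1 - x) - 8 = -7 - x)
(-2158 + 781)*(-4347 + ((-543 + k(-33)) - 74)) = (-2158 + 781)*(-4347 + ((-543 + (-7 - 1*(-33))) - 74)) = -1377*(-4347 + ((-543 + (-7 + 33)) - 74)) = -1377*(-4347 + ((-543 + 26) - 74)) = -1377*(-4347 + (-517 - 74)) = -1377*(-4347 - 591) = -1377*(-4938) = 6799626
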